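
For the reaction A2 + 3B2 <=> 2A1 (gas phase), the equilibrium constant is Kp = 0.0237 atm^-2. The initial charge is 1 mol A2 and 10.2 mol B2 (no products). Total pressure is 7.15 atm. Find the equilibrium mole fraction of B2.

y_B2 = 0.826

Let X = conversion of A2 (basis 1 mol A2); extent of reaction ξ = X.
Species balance: n_A2 = 1 − X; n_B2 = 10.2 − 3X; n_A1 = 2X.
n_T = Σnᵢ = 11.2 − 2X.
Mole fractions y_i = n_i/n_T; Kp = p_A1^2 / (p_A2 p_B2^3) with p_i = y_i·P.
Setting this equal to 0.0237 atm^-2 and taking the physical root (0 < X < 1) gives X = 0.704.
Then n_B2 = 8.09, n_T = 9.79, so y_B2 = 0.826.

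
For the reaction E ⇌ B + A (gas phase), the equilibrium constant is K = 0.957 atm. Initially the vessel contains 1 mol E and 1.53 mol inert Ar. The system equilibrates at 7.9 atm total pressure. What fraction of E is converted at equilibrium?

Basis: 1 mol E initially; let X = conversion of E. Extent ξ = X.
Species balance: n_E = 1 − X; n_B = X; n_A = X; n_I = 1.53 (inert).
n_T = Σnᵢ = 2.53 + X.
With p_i = (n_i/n_T)P, K = p_B p_A / (p_E).
This yields a degree-2 equation in X; solving on (0,1), X = 0.447.

X = 0.447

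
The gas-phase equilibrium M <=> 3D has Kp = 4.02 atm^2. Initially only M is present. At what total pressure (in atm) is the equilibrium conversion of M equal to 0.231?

P = 4.46 atm

Let X = conversion of M (basis 1 mol M); extent of reaction ξ = X.
Moles: n_M = 1 − X; n_D = 3X.
Total moles n_T = 1 + 2X.
Kp = p_D^3 / (p_M) with p_i = (n_i/n_T)·P.
At X = 0.231: the mole-fraction product g(X) = Π y_i^ν_i = 0.2025. Since Kp = g(X)·P^{2}, P = (Kp/g)^(1/2) = (4.02/0.2025)^(1/2) = 4.46 atm.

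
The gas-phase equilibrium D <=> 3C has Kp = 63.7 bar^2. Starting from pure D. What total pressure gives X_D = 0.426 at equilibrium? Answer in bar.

Take 1 mol D as basis and let X be its fractional conversion, so ξ = X.
Mole table: n_D = 1 − X; n_C = 3X.
n_T = Σnᵢ = 1 + 2X.
Kp = p_C^3 / (p_D) with p_i = (n_i/n_T)·P.
At X = 0.426: the mole-fraction product g(X) = Π y_i^ν_i = 1.06. Since Kp = g(X)·P^{2}, P = (Kp/g)^(1/2) = (63.7/1.06)^(1/2) = 7.75 bar.

P = 7.75 bar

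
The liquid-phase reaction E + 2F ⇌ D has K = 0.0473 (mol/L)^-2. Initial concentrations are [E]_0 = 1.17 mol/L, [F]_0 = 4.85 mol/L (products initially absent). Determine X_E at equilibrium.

X = 0.416

Let X = conversion of E; extent ξ = 1.17·X mol/L.
Concentrations: [E] = 1.17 − 1.17X; [F] = 4.85 − 2.34X; [D] = 1.17X.
K = [D] / ([E] [F]^2).
Solving K = 0.0473 for X ∈ (0,1): X = 0.416.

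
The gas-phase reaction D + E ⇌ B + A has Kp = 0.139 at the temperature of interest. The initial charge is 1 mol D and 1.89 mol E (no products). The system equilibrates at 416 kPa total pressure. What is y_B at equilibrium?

y_B = 0.127

Let X = conversion of D (basis 1 mol D); extent of reaction ξ = X.
At extent ξ: n_D = 1 − X; n_E = 1.89 − X; n_B = X; n_A = X.
n_T stays at 2.89 (no change in mole number).
Mole fractions y_i = n_i/n_T; Kp = p_B p_A / (p_D p_E) with p_i = y_i·P.
Equating to 0.139 and solving on 0 < X < 1: X = 0.366.
Then n_B = 0.366, n_T = 2.89, so y_B = 0.127.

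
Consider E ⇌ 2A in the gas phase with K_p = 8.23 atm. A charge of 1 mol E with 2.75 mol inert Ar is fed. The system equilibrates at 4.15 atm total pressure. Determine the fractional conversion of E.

Take 1 mol E as basis and let X be its fractional conversion, so ξ = X.
Mole table: n_E = 1 − X; n_A = 2X; n_I = 2.75 (inert).
n_T = Σnᵢ = 3.75 + X.
With p_i = (n_i/n_T)P, K_p = p_A^2 / (p_E).
Setting this equal to 8.23 atm and taking the physical root (0 < X < 1) gives X = 0.749.

X = 0.749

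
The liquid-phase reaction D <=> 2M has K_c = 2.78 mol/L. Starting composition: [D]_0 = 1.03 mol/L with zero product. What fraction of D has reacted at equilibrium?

Let X = conversion of D; extent ξ = 1.03·X mol/L.
Concentrations: [D] = 1.03 − 1.03X; [M] = 2.06X.
K_c = [M]^2 / ([D]).
Equating to 2.78 mol/L: the physical root is X = 0.551.

X = 0.551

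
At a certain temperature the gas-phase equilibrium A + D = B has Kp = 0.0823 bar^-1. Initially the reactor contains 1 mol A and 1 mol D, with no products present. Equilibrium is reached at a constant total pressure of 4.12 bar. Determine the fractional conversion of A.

Basis: 1 mol A initially; let X = conversion of A. Extent ξ = X.
At extent ξ: n_A = 1 − X; n_D = 1 − X; n_B = X.
n_T = Σnᵢ = 2 − X.
Mole fractions y_i = n_i/n_T; Kp = p_B / (p_A p_D) with p_i = y_i·P.
This yields a degree-2 equation in X; solving on (0,1), X = 0.136.

X = 0.136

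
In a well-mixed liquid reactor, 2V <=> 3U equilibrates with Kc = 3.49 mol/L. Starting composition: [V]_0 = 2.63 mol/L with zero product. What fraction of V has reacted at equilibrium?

Let X = conversion of V; extent ξ = 2.63X/2 mol/L.
Concentrations: [V] = 2.63 − 2.63X; [U] = 3.94X.
Kc = [U]^3 / ([V]^2).
Solving Kc = 3.49 for X ∈ (0,1): X = 0.476.

X = 0.476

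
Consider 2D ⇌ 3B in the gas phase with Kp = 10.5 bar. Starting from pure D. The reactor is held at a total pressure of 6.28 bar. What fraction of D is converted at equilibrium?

X = 0.522

Basis: 1 mol D initially; let X = conversion of D. Extent ξ = 0.5X.
At extent ξ: n_D = 1 − X; n_B = 1.5X.
n_T = Σnᵢ = 1 + 0.5X.
Mole fractions y_i = n_i/n_T; Kp = p_B^3 / (p_D^2) with p_i = y_i·P.
Substituting and setting equal to 10.5 bar gives a polynomial in X; the root in (0,1) is X = 0.522.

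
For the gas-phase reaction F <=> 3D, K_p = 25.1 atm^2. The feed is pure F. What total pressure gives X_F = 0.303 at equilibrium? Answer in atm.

P = 7.75 atm

Basis: 1 mol F initially; let X = conversion of F. Extent ξ = X.
At extent ξ: n_F = 1 − X; n_D = 3X.
Summing: n_T = 1 + 2X.
K_p = p_D^3 / (p_F) with p_i = (n_i/n_T)·P.
At X = 0.303: the mole-fraction product g(X) = Π y_i^ν_i = 0.4178. Since K_p = g(X)·P^{2}, P = (K_p/g)^(1/2) = (25.1/0.4178)^(1/2) = 7.75 atm.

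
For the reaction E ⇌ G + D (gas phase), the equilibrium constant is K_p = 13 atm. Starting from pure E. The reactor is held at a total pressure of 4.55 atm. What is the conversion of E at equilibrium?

Let X = conversion of E (basis 1 mol E); extent of reaction ξ = X.
Species balance: n_E = 1 − X; n_G = X; n_D = X.
Summing: n_T = 1 + X.
With p_i = (n_i/n_T)P, K_p = p_G p_D / (p_E).
Substituting and setting equal to 13 atm gives a polynomial in X; the root in (0,1) is X = 0.861.

X = 0.861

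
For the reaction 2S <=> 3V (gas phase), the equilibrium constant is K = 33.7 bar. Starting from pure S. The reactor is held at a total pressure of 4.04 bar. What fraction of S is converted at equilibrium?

X = 0.687

Take 1 mol S as basis and let X be its fractional conversion, so ξ = 0.5X.
At extent ξ: n_S = 1 − X; n_V = 1.5X.
n_T = Σnᵢ = 1 + 0.5X.
y_i = n_i/n_T, p_i = y_i·P. K = p_V^3 / (p_S^2).
Substituting and setting equal to 33.7 bar gives a polynomial in X; the root in (0,1) is X = 0.687.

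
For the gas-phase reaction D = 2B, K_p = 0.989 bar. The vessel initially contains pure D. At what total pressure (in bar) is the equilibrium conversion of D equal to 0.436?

Basis: 1 mol D initially; let X = conversion of D. Extent ξ = X.
At extent ξ: n_D = 1 − X; n_B = 2X.
n_T = Σnᵢ = 1 + X.
K_p = p_B^2 / (p_D) with p_i = (n_i/n_T)·P.
At X = 0.436: the mole-fraction product g(X) = Π y_i^ν_i = 0.9389. Since K_p = g(X)·P^{1}, P = (K_p/g)^(1/1) = (0.989/0.9389)^(1/1) = 1.05 bar.

P = 1.05 bar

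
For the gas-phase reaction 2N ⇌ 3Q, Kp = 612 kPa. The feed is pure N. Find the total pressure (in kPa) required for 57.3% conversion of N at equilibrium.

Take 1 mol N as basis and let X be its fractional conversion, so ξ = 0.5X.
At extent ξ: n_N = 1 − X; n_Q = 1.5X.
Total moles n_T = 1 + 0.5X.
Kp = p_Q^3 / (p_N^2) with p_i = (n_i/n_T)·P.
At X = 0.573: the mole-fraction product g(X) = Π y_i^ν_i = 2.707. Since Kp = g(X)·P^{1}, P = (Kp/g)^(1/1) = (612/2.707)^(1/1) = 226 kPa.

P = 226 kPa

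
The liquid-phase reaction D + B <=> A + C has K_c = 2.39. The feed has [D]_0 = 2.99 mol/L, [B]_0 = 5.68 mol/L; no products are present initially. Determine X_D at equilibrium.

Let X = conversion of D; extent ξ = 2.99·X mol/L.
Concentrations: [D] = 2.99 − 2.99X; [B] = 5.68 − 2.99X; [A] = 2.99X; [C] = 2.99X.
K_c = [A] [C] / ([D] [B]).
Equating to 2.39: the physical root is X = 0.776.

X = 0.776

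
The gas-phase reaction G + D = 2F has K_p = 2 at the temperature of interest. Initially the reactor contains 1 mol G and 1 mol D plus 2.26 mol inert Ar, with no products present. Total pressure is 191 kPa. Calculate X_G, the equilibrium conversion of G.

Let X = conversion of G (basis 1 mol G); extent of reaction ξ = X.
At extent ξ: n_G = 1 − X; n_D = 1 − X; n_F = 2X; n_I = 2.26 (inert).
n_T stays at 4.26 (no change in mole number).
Mole fractions y_i = n_i/n_T; K_p = p_F^2 / (p_G p_D) with p_i = y_i·P.
Substituting and setting equal to 2 gives a polynomial in X; the root in (0,1) is X = 0.414.

X = 0.414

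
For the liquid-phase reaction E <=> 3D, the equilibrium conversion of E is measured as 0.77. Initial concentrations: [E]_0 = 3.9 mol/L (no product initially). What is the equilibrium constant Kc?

Kc = 815 (mol/L)^2

Let X = conversion of E.
Concentrations: [E] = 3.9 − 3.9X; [D] = 11.7X.
At X = 0.77: [E] = 0.897, [D] = 9.01.
Kc = [D]^3 / ([E]) = 815 (mol/L)^2.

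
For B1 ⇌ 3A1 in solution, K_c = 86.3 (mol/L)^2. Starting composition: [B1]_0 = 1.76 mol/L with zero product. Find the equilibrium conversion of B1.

X = 0.686

Let X = conversion of B1; extent ξ = 1.76·X mol/L.
Concentrations: [B1] = 1.76 − 1.76X; [A1] = 5.28X.
K_c = [A1]^3 / ([B1]).
Equating to 86.3 (mol/L)^2: the physical root is X = 0.686.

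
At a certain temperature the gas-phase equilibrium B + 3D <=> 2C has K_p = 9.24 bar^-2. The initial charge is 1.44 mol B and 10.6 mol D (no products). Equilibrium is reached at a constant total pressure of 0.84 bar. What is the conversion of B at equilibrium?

Basis: 1.44 mol B initially; let X = conversion of B. Extent ξ = 1.44X.
Species balance: n_B = 1.44 − 1.44X; n_D = 10.6 − 4.32X; n_C = 2.88X.
Total moles n_T = 12 − 2.88X.
Mole fractions y_i = n_i/n_T; K_p = p_C^2 / (p_B p_D^3) with p_i = y_i·P.
This yields a degree-4 equation in X; solving on (0,1), X = 0.834.

X = 0.834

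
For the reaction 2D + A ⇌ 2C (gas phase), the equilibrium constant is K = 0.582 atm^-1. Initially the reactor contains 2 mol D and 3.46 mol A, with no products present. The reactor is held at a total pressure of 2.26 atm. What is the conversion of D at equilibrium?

X = 0.470

Basis: 2 mol D initially; let X = conversion of D. Extent ξ = X.
Mole table: n_D = 2 − 2X; n_A = 3.46 − X; n_C = 2X.
Summing: n_T = 5.46 − X.
y_i = n_i/n_T, p_i = y_i·P. K = p_C^2 / (p_D^2 p_A).
Setting this equal to 0.582 atm^-1 and taking the physical root (0 < X < 1) gives X = 0.470.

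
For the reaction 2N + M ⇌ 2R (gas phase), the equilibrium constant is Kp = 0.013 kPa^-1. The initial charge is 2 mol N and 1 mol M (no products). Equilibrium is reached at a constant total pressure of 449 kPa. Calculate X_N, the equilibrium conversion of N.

Take 2 mol N as basis and let X be its fractional conversion, so ξ = X.
Species balance: n_N = 2 − 2X; n_M = 1 − X; n_R = 2X.
Total moles n_T = 3 − X.
Mole fractions y_i = n_i/n_T; Kp = p_R^2 / (p_N^2 p_M) with p_i = y_i·P.
This yields a degree-3 equation in X; solving on (0,1), X = 0.516.

X = 0.516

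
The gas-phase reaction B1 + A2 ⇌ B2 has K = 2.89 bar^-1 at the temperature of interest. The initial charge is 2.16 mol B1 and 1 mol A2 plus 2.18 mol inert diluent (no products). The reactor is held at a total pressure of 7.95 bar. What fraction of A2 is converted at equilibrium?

X = 0.869

Basis: 1 mol A2 initially; let X = conversion of A2. Extent ξ = X.
Moles: n_B1 = 2.16 − X; n_A2 = 1 − X; n_B2 = X; n_I = 2.18 (inert).
Total moles n_T = 5.34 − X.
With p_i = (n_i/n_T)P, K = p_B2 / (p_B1 p_A2).
Substituting and setting equal to 2.89 bar^-1 gives a polynomial in X; the root in (0,1) is X = 0.869.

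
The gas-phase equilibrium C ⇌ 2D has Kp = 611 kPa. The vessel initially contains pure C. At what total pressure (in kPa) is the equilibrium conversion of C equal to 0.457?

Let X = conversion of C (basis 1 mol C); extent of reaction ξ = X.
Species balance: n_C = 1 − X; n_D = 2X.
Summing: n_T = 1 + X.
Kp = p_D^2 / (p_C) with p_i = (n_i/n_T)·P.
At X = 0.457: the mole-fraction product g(X) = Π y_i^ν_i = 1.056. Since Kp = g(X)·P^{1}, P = (Kp/g)^(1/1) = (611/1.056)^(1/1) = 579 kPa.

P = 579 kPa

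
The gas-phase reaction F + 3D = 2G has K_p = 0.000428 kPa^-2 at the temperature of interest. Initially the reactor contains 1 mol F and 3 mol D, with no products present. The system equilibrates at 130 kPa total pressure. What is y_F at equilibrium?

y_F = 0.160

Let X = conversion of F (basis 1 mol F); extent of reaction ξ = X.
Moles: n_F = 1 − X; n_D = 3 − 3X; n_G = 2X.
n_T = Σnᵢ = 4 − 2X.
With p_i = (n_i/n_T)P, K_p = p_G^2 / (p_F p_D^3).
This yields a degree-4 equation in X; solving on (0,1), X = 0.528.
Then n_F = 0.472, n_T = 2.94, so y_F = 0.160.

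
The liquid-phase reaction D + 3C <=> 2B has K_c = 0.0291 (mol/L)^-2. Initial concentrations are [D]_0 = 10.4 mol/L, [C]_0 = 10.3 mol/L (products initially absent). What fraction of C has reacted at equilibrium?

Let X = conversion of C; extent ξ = 10.3X/3 mol/L.
Concentrations: [D] = 10.4 − 3.43X; [C] = 10.3 − 10.3X; [B] = 6.87X.
K_c = [B]^2 / ([D] [C]^3).
Solving K_c = 0.0291 for X ∈ (0,1): X = 0.600.

X = 0.600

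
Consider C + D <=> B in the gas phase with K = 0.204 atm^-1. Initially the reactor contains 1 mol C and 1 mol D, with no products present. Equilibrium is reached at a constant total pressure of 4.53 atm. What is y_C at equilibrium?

Let X = conversion of C (basis 1 mol C); extent of reaction ξ = X.
Species balance: n_C = 1 − X; n_D = 1 − X; n_B = X.
Summing: n_T = 2 − X.
y_i = n_i/n_T, p_i = y_i·P. K = p_B / (p_C p_D).
Substituting and setting equal to 0.204 atm^-1 gives a polynomial in X; the root in (0,1) is X = 0.279.
Then n_C = 0.721, n_T = 1.72, so y_C = 0.419.

y_C = 0.419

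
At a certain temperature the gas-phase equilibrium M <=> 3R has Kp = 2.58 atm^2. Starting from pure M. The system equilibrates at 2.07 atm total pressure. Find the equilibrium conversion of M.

Take 1 mol M as basis and let X be its fractional conversion, so ξ = X.
Moles: n_M = 1 − X; n_R = 3X.
n_T = Σnᵢ = 1 + 2X.
With p_i = (n_i/n_T)P, Kp = p_R^3 / (p_M).
Equating to 2.58 atm^2 and solving on 0 < X < 1: X = 0.347.

X = 0.347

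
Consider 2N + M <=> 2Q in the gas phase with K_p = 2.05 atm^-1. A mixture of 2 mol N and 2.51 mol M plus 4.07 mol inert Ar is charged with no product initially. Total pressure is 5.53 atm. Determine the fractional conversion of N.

X = 0.621

Basis: 2 mol N initially; let X = conversion of N. Extent ξ = X.
Moles: n_N = 2 − 2X; n_M = 2.51 − X; n_Q = 2X; n_I = 4.07 (inert).
n_T = Σnᵢ = 8.58 − X.
y_i = n_i/n_T, p_i = y_i·P. K_p = p_Q^2 / (p_N^2 p_M).
This yields a degree-3 equation in X; solving on (0,1), X = 0.621.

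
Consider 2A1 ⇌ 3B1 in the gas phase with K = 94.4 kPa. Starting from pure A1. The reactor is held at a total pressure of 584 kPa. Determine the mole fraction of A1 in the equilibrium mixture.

Take 1 mol A1 as basis and let X be its fractional conversion, so ξ = 0.5X.
Species balance: n_A1 = 1 − X; n_B1 = 1.5X.
Total moles n_T = 1 + 0.5X.
Mole fractions y_i = n_i/n_T; K = p_B1^3 / (p_A1^2) with p_i = y_i·P.
Substituting and setting equal to 94.4 kPa gives a polynomial in X; the root in (0,1) is X = 0.300.
Then n_A1 = 0.7, n_T = 1.15, so y_A1 = 0.609.

y_A1 = 0.609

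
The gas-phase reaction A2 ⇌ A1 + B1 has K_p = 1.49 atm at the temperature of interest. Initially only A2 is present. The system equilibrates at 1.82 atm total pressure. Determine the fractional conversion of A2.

X = 0.671

Let X = conversion of A2 (basis 1 mol A2); extent of reaction ξ = X.
Moles: n_A2 = 1 − X; n_A1 = X; n_B1 = X.
n_T = Σnᵢ = 1 + X.
y_i = n_i/n_T, p_i = y_i·P. K_p = p_A1 p_B1 / (p_A2).
Substituting and setting equal to 1.49 atm gives a polynomial in X; the root in (0,1) is X = 0.671.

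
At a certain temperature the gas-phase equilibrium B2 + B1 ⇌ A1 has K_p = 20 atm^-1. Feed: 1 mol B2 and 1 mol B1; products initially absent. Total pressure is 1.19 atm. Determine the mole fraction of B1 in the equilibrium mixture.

Let X = conversion of B2 (basis 1 mol B2); extent of reaction ξ = X.
Moles: n_B2 = 1 − X; n_B1 = 1 − X; n_A1 = X.
n_T = Σnᵢ = 2 − X.
y_i = n_i/n_T, p_i = y_i·P. K_p = p_A1 / (p_B2 p_B1).
This yields a degree-2 equation in X; solving on (0,1), X = 0.799.
Then n_B1 = 0.201, n_T = 1.2, so y_B1 = 0.167.

y_B1 = 0.167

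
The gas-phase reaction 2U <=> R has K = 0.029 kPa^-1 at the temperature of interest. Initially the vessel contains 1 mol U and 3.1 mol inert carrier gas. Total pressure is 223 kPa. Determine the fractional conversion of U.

Basis: 1 mol U initially; let X = conversion of U. Extent ξ = 0.5X.
Species balance: n_U = 1 − X; n_R = 0.5X; n_I = 3.1 (inert).
Total moles n_T = 4.1 − 0.5X.
With p_i = (n_i/n_T)P, K = p_R / (p_U^2).
Substituting and setting equal to 0.029 kPa^-1 gives a polynomial in X; the root in (0,1) is X = 0.585.

X = 0.585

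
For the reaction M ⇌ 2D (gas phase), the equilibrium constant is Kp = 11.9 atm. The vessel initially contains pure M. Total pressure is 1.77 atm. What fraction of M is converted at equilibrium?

X = 0.792

Basis: 1 mol M initially; let X = conversion of M. Extent ξ = X.
Moles: n_M = 1 − X; n_D = 2X.
Total moles n_T = 1 + X.
With p_i = (n_i/n_T)P, Kp = p_D^2 / (p_M).
Setting this equal to 11.9 atm and taking the physical root (0 < X < 1) gives X = 0.792.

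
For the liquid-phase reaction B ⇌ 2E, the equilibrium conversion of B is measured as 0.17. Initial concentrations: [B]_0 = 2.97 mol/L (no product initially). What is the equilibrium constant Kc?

Let X = conversion of B.
Concentrations: [B] = 2.97 − 2.97X; [E] = 5.94X.
At X = 0.17: [B] = 2.47, [E] = 1.01.
Kc = [E]^2 / ([B]) = 0.414 mol/L.

Kc = 0.414 mol/L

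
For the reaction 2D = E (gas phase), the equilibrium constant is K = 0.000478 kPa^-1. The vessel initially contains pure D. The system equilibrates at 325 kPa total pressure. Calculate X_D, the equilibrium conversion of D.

Basis: 1 mol D initially; let X = conversion of D. Extent ξ = 0.5X.
At extent ξ: n_D = 1 − X; n_E = 0.5X.
Total moles n_T = 1 − 0.5X.
Mole fractions y_i = n_i/n_T; K = p_E / (p_D^2) with p_i = y_i·P.
Substituting and setting equal to 0.000478 kPa^-1 gives a polynomial in X; the root in (0,1) is X = 0.215.

X = 0.215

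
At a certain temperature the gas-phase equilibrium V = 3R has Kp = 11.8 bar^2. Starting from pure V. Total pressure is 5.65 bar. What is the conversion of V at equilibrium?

X = 0.289

Basis: 1 mol V initially; let X = conversion of V. Extent ξ = X.
Moles: n_V = 1 − X; n_R = 3X.
Summing: n_T = 1 + 2X.
y_i = n_i/n_T, p_i = y_i·P. Kp = p_R^3 / (p_V).
Substituting and setting equal to 11.8 bar^2 gives a polynomial in X; the root in (0,1) is X = 0.289.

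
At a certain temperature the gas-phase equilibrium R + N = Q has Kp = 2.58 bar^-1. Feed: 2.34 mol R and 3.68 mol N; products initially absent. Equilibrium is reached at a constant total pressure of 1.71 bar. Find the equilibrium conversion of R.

X = 0.676

Take 2.34 mol R as basis and let X be its fractional conversion, so ξ = 2.34X.
Mole table: n_R = 2.34 − 2.34X; n_N = 3.68 − 2.34X; n_Q = 2.34X.
n_T = Σnᵢ = 6.02 − 2.34X.
y_i = n_i/n_T, p_i = y_i·P. Kp = p_Q / (p_R p_N).
Setting this equal to 2.58 bar^-1 and taking the physical root (0 < X < 1) gives X = 0.676.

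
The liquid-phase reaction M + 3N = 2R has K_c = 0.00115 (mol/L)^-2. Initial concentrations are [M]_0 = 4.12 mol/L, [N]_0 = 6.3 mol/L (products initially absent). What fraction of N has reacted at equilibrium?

Let X = conversion of N; extent ξ = 6.3X/3 mol/L.
Concentrations: [M] = 4.12 − 2.1X; [N] = 6.3 − 6.3X; [R] = 4.2X.
K_c = [R]^2 / ([M] [N]^3).
Setting equal to 0.00115 and solving for X on (0,1) gives X = 0.182.

X = 0.182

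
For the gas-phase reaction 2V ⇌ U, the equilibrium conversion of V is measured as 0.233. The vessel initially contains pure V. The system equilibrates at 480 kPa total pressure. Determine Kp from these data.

Kp = 0.000365 kPa^-1

Basis: 1 mol V initially; let X = conversion of V. Extent ξ = 0.5X.
Moles: n_V = 1 − X; n_U = 0.5X.
n_T = Σnᵢ = 1 − 0.5X.
At X = 0.233: n_V = 0.767, n_U = 0.117, n_T = 0.884.
p_i = (n_i/n_T)·P. Kp = p_U / (p_V^2) = 0.000365 kPa^-1.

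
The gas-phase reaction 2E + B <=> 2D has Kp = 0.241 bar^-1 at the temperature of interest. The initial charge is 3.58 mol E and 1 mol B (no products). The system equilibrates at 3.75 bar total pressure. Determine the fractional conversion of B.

Let X = conversion of B (basis 1 mol B); extent of reaction ξ = X.
Species balance: n_E = 3.58 − 2X; n_B = 1 − X; n_D = 2X.
Total moles n_T = 4.58 − X.
With p_i = (n_i/n_T)P, Kp = p_D^2 / (p_E^2 p_B).
This yields a degree-3 equation in X; solving on (0,1), X = 0.459.

X = 0.459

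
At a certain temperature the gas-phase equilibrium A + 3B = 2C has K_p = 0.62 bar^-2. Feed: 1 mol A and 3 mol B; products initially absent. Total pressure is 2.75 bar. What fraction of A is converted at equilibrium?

Basis: 1 mol A initially; let X = conversion of A. Extent ξ = X.
Moles: n_A = 1 − X; n_B = 3 − 3X; n_C = 2X.
Total moles n_T = 4 − 2X.
y_i = n_i/n_T, p_i = y_i·P. K_p = p_C^2 / (p_A p_B^3).
Substituting and setting equal to 0.62 bar^-2 gives a polynomial in X; the root in (0,1) is X = 0.488.

X = 0.488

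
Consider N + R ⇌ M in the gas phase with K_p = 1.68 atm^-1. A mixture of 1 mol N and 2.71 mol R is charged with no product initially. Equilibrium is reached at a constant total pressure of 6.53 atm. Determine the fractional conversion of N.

X = 0.877

Let X = conversion of N (basis 1 mol N); extent of reaction ξ = X.
Moles: n_N = 1 − X; n_R = 2.71 − X; n_M = X.
Summing: n_T = 3.71 − X.
With p_i = (n_i/n_T)P, K_p = p_M / (p_N p_R).
Substituting and setting equal to 1.68 atm^-1 gives a polynomial in X; the root in (0,1) is X = 0.877.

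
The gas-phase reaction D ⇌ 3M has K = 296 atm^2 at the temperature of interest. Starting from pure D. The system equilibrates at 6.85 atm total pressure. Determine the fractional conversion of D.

Let X = conversion of D (basis 1 mol D); extent of reaction ξ = X.
Mole table: n_D = 1 − X; n_M = 3X.
n_T = Σnᵢ = 1 + 2X.
Mole fractions y_i = n_i/n_T; K = p_M^3 / (p_D) with p_i = y_i·P.
This yields a degree-3 equation in X; solving on (0,1), X = 0.727.

X = 0.727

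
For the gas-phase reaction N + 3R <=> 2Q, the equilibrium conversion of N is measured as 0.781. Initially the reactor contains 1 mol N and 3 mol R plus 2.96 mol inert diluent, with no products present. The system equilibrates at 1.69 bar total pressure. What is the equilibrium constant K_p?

Let X = conversion of N (basis 1 mol N); extent of reaction ξ = X.
At extent ξ: n_N = 1 − X; n_R = 3 − 3X; n_Q = 2X; n_I = 2.96 (inert).
n_T = Σnᵢ = 6.96 − 2X.
At X = 0.781: n_N = 0.219, n_R = 0.657, n_Q = 1.56, n_T = 5.4.
p_i = (n_i/n_T)·P. K_p = p_Q^2 / (p_N p_R^3) = 401 bar^-2.

K_p = 401 bar^-2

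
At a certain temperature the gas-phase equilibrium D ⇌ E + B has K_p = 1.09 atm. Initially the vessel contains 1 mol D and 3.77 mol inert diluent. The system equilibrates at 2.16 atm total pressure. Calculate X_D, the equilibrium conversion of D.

Take 1 mol D as basis and let X be its fractional conversion, so ξ = X.
Mole table: n_D = 1 − X; n_E = X; n_B = X; n_I = 3.77 (inert).
n_T = Σnᵢ = 4.77 + X.
y_i = n_i/n_T, p_i = y_i·P. K_p = p_E p_B / (p_D).
Setting this equal to 1.09 atm and taking the physical root (0 < X < 1) gives X = 0.782.

X = 0.782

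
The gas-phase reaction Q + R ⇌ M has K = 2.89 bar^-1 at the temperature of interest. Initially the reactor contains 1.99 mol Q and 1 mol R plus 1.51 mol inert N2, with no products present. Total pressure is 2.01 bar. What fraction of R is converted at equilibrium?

Let X = conversion of R (basis 1 mol R); extent of reaction ξ = X.
Moles: n_Q = 1.99 − X; n_R = 1 − X; n_M = X; n_I = 1.51 (inert).
Total moles n_T = 4.5 − X.
With p_i = (n_i/n_T)P, K = p_M / (p_Q p_R).
Equating to 2.89 bar^-1 and solving on 0 < X < 1: X = 0.667.

X = 0.667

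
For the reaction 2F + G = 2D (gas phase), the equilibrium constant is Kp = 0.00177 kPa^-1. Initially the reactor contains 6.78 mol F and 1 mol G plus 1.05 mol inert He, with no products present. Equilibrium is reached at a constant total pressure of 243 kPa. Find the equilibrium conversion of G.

X = 0.478

Take 1 mol G as basis and let X be its fractional conversion, so ξ = X.
Mole table: n_F = 6.78 − 2X; n_G = 1 − X; n_D = 2X; n_I = 1.05 (inert).
Total moles n_T = 8.83 − X.
Mole fractions y_i = n_i/n_T; Kp = p_D^2 / (p_F^2 p_G) with p_i = y_i·P.
Setting this equal to 0.00177 kPa^-1 and taking the physical root (0 < X < 1) gives X = 0.478.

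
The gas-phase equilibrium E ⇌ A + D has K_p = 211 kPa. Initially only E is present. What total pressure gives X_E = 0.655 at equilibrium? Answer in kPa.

Basis: 1 mol E initially; let X = conversion of E. Extent ξ = X.
Mole table: n_E = 1 − X; n_A = X; n_D = X.
Total moles n_T = 1 + X.
K_p = p_A p_D / (p_E) with p_i = (n_i/n_T)·P.
At X = 0.655: the mole-fraction product g(X) = Π y_i^ν_i = 0.7514. Since K_p = g(X)·P^{1}, P = (K_p/g)^(1/1) = (211/0.7514)^(1/1) = 281 kPa.

P = 281 kPa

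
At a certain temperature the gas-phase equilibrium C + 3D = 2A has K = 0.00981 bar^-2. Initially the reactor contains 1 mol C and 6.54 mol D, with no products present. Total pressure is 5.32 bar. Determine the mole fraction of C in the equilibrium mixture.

y_C = 0.091

Take 1 mol C as basis and let X be its fractional conversion, so ξ = X.
Species balance: n_C = 1 − X; n_D = 6.54 − 3X; n_A = 2X.
Total moles n_T = 7.54 − 2X.
Mole fractions y_i = n_i/n_T; K = p_A^2 / (p_C p_D^3) with p_i = y_i·P.
Substituting and setting equal to 0.00981 bar^-2 gives a polynomial in X; the root in (0,1) is X = 0.383.
Then n_C = 0.617, n_T = 6.77, so y_C = 0.091.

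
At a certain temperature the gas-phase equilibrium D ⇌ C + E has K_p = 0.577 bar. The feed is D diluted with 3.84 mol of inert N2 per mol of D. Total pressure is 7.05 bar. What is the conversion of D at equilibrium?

X = 0.477

Take 1 mol D as basis and let X be its fractional conversion, so ξ = X.
At extent ξ: n_D = 1 − X; n_C = X; n_E = X; n_I = 3.84 (inert).
Summing: n_T = 4.84 + X.
With p_i = (n_i/n_T)P, K_p = p_C p_E / (p_D).
Equating to 0.577 bar and solving on 0 < X < 1: X = 0.477.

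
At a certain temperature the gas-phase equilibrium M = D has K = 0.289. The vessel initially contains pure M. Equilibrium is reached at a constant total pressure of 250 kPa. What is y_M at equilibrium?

y_M = 0.776

Take 1 mol M as basis and let X be its fractional conversion, so ξ = X.
At extent ξ: n_M = 1 − X; n_D = X.
Since Δν = 0, n_T = 1 throughout.
Mole fractions y_i = n_i/n_T; K = p_D / (p_M) with p_i = y_i·P.
This yields a degree-1 equation in X; solving on (0,1), X = 0.224.
Then n_M = 0.776, n_T = 1, so y_M = 0.776.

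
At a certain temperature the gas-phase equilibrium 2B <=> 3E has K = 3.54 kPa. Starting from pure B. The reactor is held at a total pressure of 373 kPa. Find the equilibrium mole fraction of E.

Basis: 1 mol B initially; let X = conversion of B. Extent ξ = 0.5X.
Species balance: n_B = 1 − X; n_E = 1.5X.
n_T = Σnᵢ = 1 + 0.5X.
Mole fractions y_i = n_i/n_T; K = p_E^3 / (p_B^2) with p_i = y_i·P.
This yields a degree-3 equation in X; solving on (0,1), X = 0.131.
Then n_E = 0.197, n_T = 1.07, so y_E = 0.185.

y_E = 0.185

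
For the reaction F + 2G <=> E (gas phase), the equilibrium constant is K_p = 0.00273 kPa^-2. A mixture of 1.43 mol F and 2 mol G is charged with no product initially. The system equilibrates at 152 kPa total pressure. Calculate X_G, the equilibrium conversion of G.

X = 0.867

Let X = conversion of G (basis 2 mol G); extent of reaction ξ = X.
Mole table: n_F = 1.43 − X; n_G = 2 − 2X; n_E = X.
Summing: n_T = 3.43 − 2X.
With p_i = (n_i/n_T)P, K_p = p_E / (p_F p_G^2).
Setting this equal to 0.00273 kPa^-2 and taking the physical root (0 < X < 1) gives X = 0.867.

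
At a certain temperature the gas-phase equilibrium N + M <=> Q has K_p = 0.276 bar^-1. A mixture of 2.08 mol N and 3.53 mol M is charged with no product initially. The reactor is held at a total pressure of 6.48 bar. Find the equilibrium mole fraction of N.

y_N = 0.230

Let X = conversion of N (basis 2.08 mol N); extent of reaction ξ = 2.08X.
Mole table: n_N = 2.08 − 2.08X; n_M = 3.53 − 2.08X; n_Q = 2.08X.
Total moles n_T = 5.61 − 2.08X.
With p_i = (n_i/n_T)P, K_p = p_Q / (p_N p_M).
Equating to 0.276 bar^-1 and solving on 0 < X < 1: X = 0.494.
Then n_N = 1.05, n_T = 4.58, so y_N = 0.230.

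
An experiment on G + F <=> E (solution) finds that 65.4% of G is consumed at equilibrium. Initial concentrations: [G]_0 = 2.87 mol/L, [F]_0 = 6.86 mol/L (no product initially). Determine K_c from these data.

K_c = 0.379 L/mol

Let X = conversion of G.
Concentrations: [G] = 2.87 − 2.87X; [F] = 6.86 − 2.87X; [E] = 2.87X.
At X = 0.654: [G] = 0.993, [F] = 4.98, [E] = 1.88.
K_c = [E] / ([G] [F]) = 0.379 L/mol.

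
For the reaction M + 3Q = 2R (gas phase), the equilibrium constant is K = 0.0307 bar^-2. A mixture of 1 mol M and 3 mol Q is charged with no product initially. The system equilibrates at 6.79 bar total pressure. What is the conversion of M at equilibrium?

Basis: 1 mol M initially; let X = conversion of M. Extent ξ = X.
Species balance: n_M = 1 − X; n_Q = 3 − 3X; n_R = 2X.
n_T = Σnᵢ = 4 − 2X.
y_i = n_i/n_T, p_i = y_i·P. K = p_R^2 / (p_M p_Q^3).
Setting this equal to 0.0307 bar^-2 and taking the physical root (0 < X < 1) gives X = 0.373.

X = 0.373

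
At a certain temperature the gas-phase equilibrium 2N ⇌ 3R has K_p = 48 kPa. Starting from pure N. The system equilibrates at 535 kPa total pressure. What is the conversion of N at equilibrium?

X = 0.255

Basis: 1 mol N initially; let X = conversion of N. Extent ξ = 0.5X.
At extent ξ: n_N = 1 − X; n_R = 1.5X.
Summing: n_T = 1 + 0.5X.
With p_i = (n_i/n_T)P, K_p = p_R^3 / (p_N^2).
This yields a degree-3 equation in X; solving on (0,1), X = 0.255.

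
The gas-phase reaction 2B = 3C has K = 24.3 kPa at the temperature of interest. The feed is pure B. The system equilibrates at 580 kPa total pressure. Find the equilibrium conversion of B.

Let X = conversion of B (basis 1 mol B); extent of reaction ξ = 0.5X.
Moles: n_B = 1 − X; n_C = 1.5X.
Summing: n_T = 1 + 0.5X.
Mole fractions y_i = n_i/n_T; K = p_C^3 / (p_B^2) with p_i = y_i·P.
Setting this equal to 24.3 kPa and taking the physical root (0 < X < 1) gives X = 0.205.

X = 0.205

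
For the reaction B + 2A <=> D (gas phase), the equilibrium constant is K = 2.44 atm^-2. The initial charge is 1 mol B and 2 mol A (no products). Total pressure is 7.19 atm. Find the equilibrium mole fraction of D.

y_D = 0.670

Take 1 mol B as basis and let X be its fractional conversion, so ξ = X.
Species balance: n_B = 1 − X; n_A = 2 − 2X; n_D = X.
n_T = Σnᵢ = 3 − 2X.
Mole fractions y_i = n_i/n_T; K = p_D / (p_B p_A^2) with p_i = y_i·P.
This yields a degree-3 equation in X; solving on (0,1), X = 0.859.
Then n_D = 0.859, n_T = 1.28, so y_D = 0.670.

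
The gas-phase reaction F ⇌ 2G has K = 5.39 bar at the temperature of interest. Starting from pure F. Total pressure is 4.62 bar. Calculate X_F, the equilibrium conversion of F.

Let X = conversion of F (basis 1 mol F); extent of reaction ξ = X.
Mole table: n_F = 1 − X; n_G = 2X.
n_T = Σnᵢ = 1 + X.
y_i = n_i/n_T, p_i = y_i·P. K = p_G^2 / (p_F).
This yields a degree-2 equation in X; solving on (0,1), X = 0.475.

X = 0.475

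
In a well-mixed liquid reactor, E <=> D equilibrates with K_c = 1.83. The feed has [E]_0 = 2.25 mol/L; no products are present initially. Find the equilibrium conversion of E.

Let X = conversion of E; extent ξ = 2.25·X mol/L.
Concentrations: [E] = 2.25 − 2.25X; [D] = 2.25X.
K_c = [D] / ([E]).
Solving K_c = 1.83 for X ∈ (0,1): X = 0.647.

X = 0.647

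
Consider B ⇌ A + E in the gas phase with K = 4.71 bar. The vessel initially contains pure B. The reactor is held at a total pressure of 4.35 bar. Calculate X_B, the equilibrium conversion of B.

X = 0.721

Take 1 mol B as basis and let X be its fractional conversion, so ξ = X.
Species balance: n_B = 1 − X; n_A = X; n_E = X.
n_T = Σnᵢ = 1 + X.
y_i = n_i/n_T, p_i = y_i·P. K = p_A p_E / (p_B).
Setting this equal to 4.71 bar and taking the physical root (0 < X < 1) gives X = 0.721.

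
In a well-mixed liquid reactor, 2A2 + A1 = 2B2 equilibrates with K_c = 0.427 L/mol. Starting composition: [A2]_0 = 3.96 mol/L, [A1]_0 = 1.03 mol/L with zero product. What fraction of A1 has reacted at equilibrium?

X = 0.579

Let X = conversion of A1; extent ξ = 1.03·X mol/L.
Concentrations: [A2] = 3.96 − 2.06X; [A1] = 1.03 − 1.03X; [B2] = 2.06X.
K_c = [B2]^2 / ([A2]^2 [A1]).
This equals 0.427 at X = 0.579 (the root in 0 < X < 1).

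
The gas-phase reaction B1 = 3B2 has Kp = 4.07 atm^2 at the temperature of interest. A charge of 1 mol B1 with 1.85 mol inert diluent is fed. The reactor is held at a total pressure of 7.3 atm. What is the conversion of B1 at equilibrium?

X = 0.287

Let X = conversion of B1 (basis 1 mol B1); extent of reaction ξ = X.
Species balance: n_B1 = 1 − X; n_B2 = 3X; n_I = 1.85 (inert).
Total moles n_T = 2.85 + 2X.
With p_i = (n_i/n_T)P, Kp = p_B2^3 / (p_B1).
Substituting and setting equal to 4.07 atm^2 gives a polynomial in X; the root in (0,1) is X = 0.287.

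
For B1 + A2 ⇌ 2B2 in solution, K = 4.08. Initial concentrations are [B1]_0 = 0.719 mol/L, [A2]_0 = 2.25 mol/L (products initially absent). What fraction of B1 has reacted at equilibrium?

X = 0.761

Let X = conversion of B1; extent ξ = 0.719·X mol/L.
Concentrations: [B1] = 0.719 − 0.719X; [A2] = 2.25 − 0.719X; [B2] = 1.44X.
K = [B2]^2 / ([B1] [A2]).
Setting equal to 4.08 and solving for X on (0,1) gives X = 0.761.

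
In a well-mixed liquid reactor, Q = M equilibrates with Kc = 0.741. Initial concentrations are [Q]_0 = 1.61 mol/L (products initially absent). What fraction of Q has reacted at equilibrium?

X = 0.426

Let X = conversion of Q; extent ξ = 1.61·X mol/L.
Concentrations: [Q] = 1.61 − 1.61X; [M] = 1.61X.
Kc = [M] / ([Q]).
Equating to 0.741: the physical root is X = 0.426.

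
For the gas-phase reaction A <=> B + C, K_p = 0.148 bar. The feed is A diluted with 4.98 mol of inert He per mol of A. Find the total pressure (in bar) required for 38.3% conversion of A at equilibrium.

Take 1 mol A as basis and let X be its fractional conversion, so ξ = X.
Species balance: n_A = 1 − X; n_B = X; n_C = X; n_I = 4.98 (inert).
n_T = Σnᵢ = 5.98 + X.
K_p = p_B p_C / (p_A) with p_i = (n_i/n_T)·P.
At X = 0.383: the mole-fraction product g(X) = Π y_i^ν_i = 0.03736. Since K_p = g(X)·P^{1}, P = (K_p/g)^(1/1) = (0.148/0.03736)^(1/1) = 3.96 bar.

P = 3.96 bar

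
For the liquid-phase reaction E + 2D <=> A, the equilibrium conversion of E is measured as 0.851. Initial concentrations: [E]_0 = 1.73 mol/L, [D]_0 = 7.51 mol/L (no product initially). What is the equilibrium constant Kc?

Let X = conversion of E.
Concentrations: [E] = 1.73 − 1.73X; [D] = 7.51 − 3.46X; [A] = 1.73X.
At X = 0.851: [E] = 0.258, [D] = 4.57, [A] = 1.47.
Kc = [A] / ([E] [D]^2) = 0.274 (mol/L)^-2.

Kc = 0.274 (mol/L)^-2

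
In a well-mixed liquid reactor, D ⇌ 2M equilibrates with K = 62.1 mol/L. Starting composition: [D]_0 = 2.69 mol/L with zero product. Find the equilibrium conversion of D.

X = 0.869

Let X = conversion of D; extent ξ = 2.69·X mol/L.
Concentrations: [D] = 2.69 − 2.69X; [M] = 5.38X.
K = [M]^2 / ([D]).
This equals 62.1 at X = 0.869 (the root in 0 < X < 1).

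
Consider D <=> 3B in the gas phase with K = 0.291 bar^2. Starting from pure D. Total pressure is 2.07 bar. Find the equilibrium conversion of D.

Let X = conversion of D (basis 1 mol D); extent of reaction ξ = X.
Species balance: n_D = 1 − X; n_B = 3X.
Summing: n_T = 1 + 2X.
Mole fractions y_i = n_i/n_T; K = p_B^3 / (p_D) with p_i = y_i·P.
Substituting and setting equal to 0.291 bar^2 gives a polynomial in X; the root in (0,1) is X = 0.154.

X = 0.154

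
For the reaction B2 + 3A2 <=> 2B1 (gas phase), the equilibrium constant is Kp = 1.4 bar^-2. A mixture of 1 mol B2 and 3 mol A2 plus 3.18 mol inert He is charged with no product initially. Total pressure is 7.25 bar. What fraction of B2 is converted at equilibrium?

Let X = conversion of B2 (basis 1 mol B2); extent of reaction ξ = X.
Mole table: n_B2 = 1 − X; n_A2 = 3 − 3X; n_B1 = 2X; n_I = 3.18 (inert).
n_T = Σnᵢ = 7.18 − 2X.
y_i = n_i/n_T, p_i = y_i·P. Kp = p_B1^2 / (p_B2 p_A2^3).
This yields a degree-4 equation in X; solving on (0,1), X = 0.599.

X = 0.599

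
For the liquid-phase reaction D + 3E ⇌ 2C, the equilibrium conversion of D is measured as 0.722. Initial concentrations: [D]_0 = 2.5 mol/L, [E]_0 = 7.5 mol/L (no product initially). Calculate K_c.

K_c = 2.07 (mol/L)^-2

Let X = conversion of D.
Concentrations: [D] = 2.5 − 2.5X; [E] = 7.5 − 7.5X; [C] = 5X.
At X = 0.722: [D] = 0.695, [E] = 2.08, [C] = 3.61.
K_c = [C]^2 / ([D] [E]^3) = 2.07 (mol/L)^-2.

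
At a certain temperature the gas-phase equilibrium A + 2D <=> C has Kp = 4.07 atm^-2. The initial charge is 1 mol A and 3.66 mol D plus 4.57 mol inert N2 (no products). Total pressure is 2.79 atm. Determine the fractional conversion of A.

Take 1 mol A as basis and let X be its fractional conversion, so ξ = X.
Mole table: n_A = 1 − X; n_D = 3.66 − 2X; n_C = X; n_I = 4.57 (inert).
Total moles n_T = 9.23 − 2X.
Mole fractions y_i = n_i/n_T; Kp = p_C / (p_A p_D^2) with p_i = y_i·P.
Substituting and setting equal to 4.07 atm^-2 gives a polynomial in X; the root in (0,1) is X = 0.720.

X = 0.720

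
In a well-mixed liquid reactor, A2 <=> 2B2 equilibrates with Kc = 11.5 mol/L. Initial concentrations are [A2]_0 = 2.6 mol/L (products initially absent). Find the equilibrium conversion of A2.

X = 0.635

Let X = conversion of A2; extent ξ = 2.6·X mol/L.
Concentrations: [A2] = 2.6 − 2.6X; [B2] = 5.2X.
Kc = [B2]^2 / ([A2]).
Setting equal to 11.5 and solving for X on (0,1) gives X = 0.635.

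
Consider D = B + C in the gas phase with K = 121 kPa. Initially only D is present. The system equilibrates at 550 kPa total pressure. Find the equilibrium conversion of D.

X = 0.425

Let X = conversion of D (basis 1 mol D); extent of reaction ξ = X.
At extent ξ: n_D = 1 − X; n_B = X; n_C = X.
Total moles n_T = 1 + X.
With p_i = (n_i/n_T)P, K = p_B p_C / (p_D).
Substituting and setting equal to 121 kPa gives a polynomial in X; the root in (0,1) is X = 0.425.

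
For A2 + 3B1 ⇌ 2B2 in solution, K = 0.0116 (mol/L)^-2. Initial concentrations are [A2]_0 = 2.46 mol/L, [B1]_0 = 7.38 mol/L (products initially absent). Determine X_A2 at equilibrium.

Let X = conversion of A2; extent ξ = 2.46·X mol/L.
Concentrations: [A2] = 2.46 − 2.46X; [B1] = 7.38 − 7.38X; [B2] = 4.92X.
K = [B2]^2 / ([A2] [B1]^3).
This equals 0.0116 at X = 0.319 (the root in 0 < X < 1).

X = 0.319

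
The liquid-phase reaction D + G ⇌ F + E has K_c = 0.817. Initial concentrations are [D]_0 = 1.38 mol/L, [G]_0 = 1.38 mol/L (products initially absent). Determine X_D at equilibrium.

Let X = conversion of D; extent ξ = 1.38·X mol/L.
Concentrations: [D] = 1.38 − 1.38X; [G] = 1.38 − 1.38X; [F] = 1.38X; [E] = 1.38X.
K_c = [F] [E] / ([D] [G]).
Equating to 0.817: the physical root is X = 0.475.

X = 0.475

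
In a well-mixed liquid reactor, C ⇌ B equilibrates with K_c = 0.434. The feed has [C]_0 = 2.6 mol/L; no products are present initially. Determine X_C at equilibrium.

Let X = conversion of C; extent ξ = 2.6·X mol/L.
Concentrations: [C] = 2.6 − 2.6X; [B] = 2.6X.
K_c = [B] / ([C]).
Equating to 0.434: the physical root is X = 0.303.

X = 0.303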